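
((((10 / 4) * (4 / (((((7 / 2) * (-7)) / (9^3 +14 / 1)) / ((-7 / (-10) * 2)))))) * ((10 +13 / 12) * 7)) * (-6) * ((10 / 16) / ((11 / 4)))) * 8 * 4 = 15811040/11 = 1437367.27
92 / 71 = 1.30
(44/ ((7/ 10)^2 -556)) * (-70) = 308000/55551 = 5.54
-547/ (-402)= 547/402 = 1.36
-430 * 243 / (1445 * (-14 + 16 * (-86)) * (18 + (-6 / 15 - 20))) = -3483/160684 = -0.02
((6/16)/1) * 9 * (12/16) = 81/32 = 2.53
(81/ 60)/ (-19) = -0.07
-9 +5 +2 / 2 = -3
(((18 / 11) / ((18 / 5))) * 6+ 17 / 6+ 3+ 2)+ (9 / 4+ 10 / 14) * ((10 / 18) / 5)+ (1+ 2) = 38503/2772 = 13.89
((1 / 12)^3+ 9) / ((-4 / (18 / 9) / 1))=-15553/3456 = -4.50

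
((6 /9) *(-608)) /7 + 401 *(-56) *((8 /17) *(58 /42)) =-1743488/119 = -14651.16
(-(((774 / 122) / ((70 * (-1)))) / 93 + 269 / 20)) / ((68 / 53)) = -37741247/3600464 = -10.48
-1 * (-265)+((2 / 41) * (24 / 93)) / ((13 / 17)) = 265.02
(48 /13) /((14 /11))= 264/91 = 2.90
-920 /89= -10.34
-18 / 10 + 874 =4361/5 = 872.20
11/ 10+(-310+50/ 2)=-2839/10 = -283.90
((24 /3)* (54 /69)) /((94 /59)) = 4248/1081 = 3.93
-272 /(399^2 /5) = -1360/159201 = -0.01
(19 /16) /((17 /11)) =209/272 = 0.77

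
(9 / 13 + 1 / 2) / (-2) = -0.60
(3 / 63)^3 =1/9261 = 0.00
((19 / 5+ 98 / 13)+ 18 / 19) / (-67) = -15173/82745 = -0.18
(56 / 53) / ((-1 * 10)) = -28/265 = -0.11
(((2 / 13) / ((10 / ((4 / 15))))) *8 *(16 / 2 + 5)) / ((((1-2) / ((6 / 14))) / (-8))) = 256/175 = 1.46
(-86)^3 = -636056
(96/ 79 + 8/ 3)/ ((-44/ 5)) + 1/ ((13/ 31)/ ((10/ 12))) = 1.55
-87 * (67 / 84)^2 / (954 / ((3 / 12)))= -130181/8975232 = -0.01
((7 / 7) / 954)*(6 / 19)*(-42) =-14/1007 = -0.01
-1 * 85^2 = -7225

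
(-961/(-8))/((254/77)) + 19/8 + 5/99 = 7813637/201168 = 38.84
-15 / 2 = -7.50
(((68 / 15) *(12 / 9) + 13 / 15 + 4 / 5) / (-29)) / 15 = -347/19575 = -0.02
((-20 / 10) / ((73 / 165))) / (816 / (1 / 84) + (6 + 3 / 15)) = -1650/25020823 = 0.00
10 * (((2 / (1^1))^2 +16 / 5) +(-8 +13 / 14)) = 9/7 = 1.29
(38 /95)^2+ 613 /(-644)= -12749/16100 = -0.79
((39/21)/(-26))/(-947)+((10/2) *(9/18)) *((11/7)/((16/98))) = 2552173/106064 = 24.06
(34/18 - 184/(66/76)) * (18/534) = -20789/2937 = -7.08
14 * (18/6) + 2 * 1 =44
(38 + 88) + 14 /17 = 2156/17 = 126.82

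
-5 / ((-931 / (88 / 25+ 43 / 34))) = 0.03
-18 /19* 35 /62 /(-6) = 105/1178 = 0.09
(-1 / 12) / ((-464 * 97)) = 1/540096 = 0.00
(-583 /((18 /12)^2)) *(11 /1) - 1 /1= -25661/9 = -2851.22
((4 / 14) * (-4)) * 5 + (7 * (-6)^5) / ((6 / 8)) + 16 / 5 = -72578.51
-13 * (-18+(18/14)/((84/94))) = 21099/98 = 215.30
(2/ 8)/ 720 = 1/2880 = 0.00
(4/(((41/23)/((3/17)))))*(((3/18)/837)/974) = 23/284110443 = 0.00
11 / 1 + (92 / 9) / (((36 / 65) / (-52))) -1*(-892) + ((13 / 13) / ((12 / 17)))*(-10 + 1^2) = -22519/324 = -69.50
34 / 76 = 17/38 = 0.45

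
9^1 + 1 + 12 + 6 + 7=35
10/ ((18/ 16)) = 80/9 = 8.89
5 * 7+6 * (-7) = -7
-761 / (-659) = 761/659 = 1.15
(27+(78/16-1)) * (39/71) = 9633/568 = 16.96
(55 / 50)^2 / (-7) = -121/700 = -0.17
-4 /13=-0.31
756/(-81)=-28/3 = -9.33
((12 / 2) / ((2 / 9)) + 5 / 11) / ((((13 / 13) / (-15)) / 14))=-63420/11 = -5765.45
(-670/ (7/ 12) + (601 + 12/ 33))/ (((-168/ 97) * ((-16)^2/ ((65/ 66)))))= 1.22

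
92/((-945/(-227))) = 20884/945 = 22.10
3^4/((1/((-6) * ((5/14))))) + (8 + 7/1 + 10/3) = -3260/21 = -155.24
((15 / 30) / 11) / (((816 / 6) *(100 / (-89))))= -89/299200 = 0.00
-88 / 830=-44/415 = -0.11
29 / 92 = 0.32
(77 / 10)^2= 5929/100 = 59.29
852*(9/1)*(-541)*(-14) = 58077432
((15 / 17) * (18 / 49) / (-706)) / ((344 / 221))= -1755/5950168 = 0.00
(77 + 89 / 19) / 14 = 776/133 = 5.83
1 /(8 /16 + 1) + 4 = 14/3 = 4.67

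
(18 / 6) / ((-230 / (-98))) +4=607/115 = 5.28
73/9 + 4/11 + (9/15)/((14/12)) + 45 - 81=-27.01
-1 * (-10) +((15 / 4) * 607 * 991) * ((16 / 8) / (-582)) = -3003805/388 = -7741.77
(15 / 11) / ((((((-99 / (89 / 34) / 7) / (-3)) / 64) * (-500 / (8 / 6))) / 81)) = -538272/51425 = -10.47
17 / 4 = 4.25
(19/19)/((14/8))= 4/7 = 0.57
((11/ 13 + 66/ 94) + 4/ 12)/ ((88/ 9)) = 10347/53768 = 0.19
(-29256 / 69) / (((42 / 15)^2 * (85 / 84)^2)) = -52.82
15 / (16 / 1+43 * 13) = 3/115 = 0.03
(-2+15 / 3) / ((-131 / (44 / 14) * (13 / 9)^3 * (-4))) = 24057/4029298 = 0.01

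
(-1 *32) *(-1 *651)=20832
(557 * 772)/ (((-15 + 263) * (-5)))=-107501/310 = -346.78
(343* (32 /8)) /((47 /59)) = 80948/47 = 1722.30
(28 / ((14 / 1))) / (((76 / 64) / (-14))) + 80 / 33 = -21.15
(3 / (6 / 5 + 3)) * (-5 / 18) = -25/126 = -0.20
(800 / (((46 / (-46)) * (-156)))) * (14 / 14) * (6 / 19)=1.62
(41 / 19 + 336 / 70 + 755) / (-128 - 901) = -72386/97755 = -0.74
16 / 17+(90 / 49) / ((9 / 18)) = 3844/833 = 4.61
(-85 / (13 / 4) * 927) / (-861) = 105060/3731 = 28.16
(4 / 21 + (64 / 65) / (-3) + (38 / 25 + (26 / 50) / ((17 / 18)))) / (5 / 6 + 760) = 89704/35310275 = 0.00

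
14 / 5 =2.80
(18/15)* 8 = 48/5 = 9.60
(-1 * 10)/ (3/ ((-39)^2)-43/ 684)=1155960/7039 = 164.22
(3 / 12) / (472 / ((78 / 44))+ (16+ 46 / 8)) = 39/44929 = 0.00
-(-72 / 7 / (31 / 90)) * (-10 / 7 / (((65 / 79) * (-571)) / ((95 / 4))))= 24316200/11275537 = 2.16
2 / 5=0.40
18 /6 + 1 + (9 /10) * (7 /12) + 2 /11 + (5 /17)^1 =37407/7480 = 5.00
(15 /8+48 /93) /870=593/215760 = 0.00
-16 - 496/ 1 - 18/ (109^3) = -663054866/1295029 = -512.00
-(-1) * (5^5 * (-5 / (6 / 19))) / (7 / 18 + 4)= -890625/79 = -11273.73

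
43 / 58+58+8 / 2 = 3639/58 = 62.74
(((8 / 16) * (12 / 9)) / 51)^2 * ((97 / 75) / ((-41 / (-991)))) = 384508/71982675 = 0.01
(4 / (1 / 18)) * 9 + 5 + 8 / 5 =3273/5 = 654.60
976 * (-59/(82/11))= -316712/41 = -7724.68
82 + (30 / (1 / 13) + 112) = 584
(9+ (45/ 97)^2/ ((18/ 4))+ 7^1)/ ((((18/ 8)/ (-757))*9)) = -457209832/762129 = -599.91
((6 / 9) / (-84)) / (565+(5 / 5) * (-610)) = 1/5670 = 0.00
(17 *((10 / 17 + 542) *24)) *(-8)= -1771008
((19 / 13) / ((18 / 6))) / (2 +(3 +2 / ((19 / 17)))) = 361/5031 = 0.07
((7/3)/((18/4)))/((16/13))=91/216 = 0.42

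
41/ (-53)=-41/53 = -0.77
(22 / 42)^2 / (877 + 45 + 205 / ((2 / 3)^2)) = 44/221823 = 0.00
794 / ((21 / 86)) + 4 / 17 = 1160912/357 = 3251.85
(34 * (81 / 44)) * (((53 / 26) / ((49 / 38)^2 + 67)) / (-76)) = -1386639/56713228 = -0.02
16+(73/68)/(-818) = 889911/55624 = 16.00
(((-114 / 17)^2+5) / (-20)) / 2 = -14441/11560 = -1.25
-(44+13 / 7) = -321/7 = -45.86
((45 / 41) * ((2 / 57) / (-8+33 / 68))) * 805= -234600/56867 = -4.13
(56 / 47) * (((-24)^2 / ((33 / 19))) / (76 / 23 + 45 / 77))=32890368/323689 = 101.61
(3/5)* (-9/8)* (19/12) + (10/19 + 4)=10511/3040 = 3.46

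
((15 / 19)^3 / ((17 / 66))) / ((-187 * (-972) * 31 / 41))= 5125/368698686 = 0.00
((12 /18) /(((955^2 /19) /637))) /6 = 12103/8208225 = 0.00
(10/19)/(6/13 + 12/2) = 65/798 = 0.08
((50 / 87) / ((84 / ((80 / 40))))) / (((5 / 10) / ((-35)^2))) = 8750/261 = 33.52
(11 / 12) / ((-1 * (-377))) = 11/4524 = 0.00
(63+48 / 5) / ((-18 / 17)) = -2057/30 = -68.57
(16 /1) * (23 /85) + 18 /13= 6314/1105 = 5.71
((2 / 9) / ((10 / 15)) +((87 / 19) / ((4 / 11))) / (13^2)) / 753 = 15715/29014596 = 0.00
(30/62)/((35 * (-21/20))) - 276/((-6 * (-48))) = -35417/36456 = -0.97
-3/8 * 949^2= -337725.38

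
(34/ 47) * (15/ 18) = 0.60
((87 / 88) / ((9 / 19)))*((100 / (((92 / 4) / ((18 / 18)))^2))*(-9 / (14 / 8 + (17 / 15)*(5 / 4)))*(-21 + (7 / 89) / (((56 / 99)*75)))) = 23.55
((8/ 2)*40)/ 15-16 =-16/3 = -5.33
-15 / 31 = -0.48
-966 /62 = -483/31 = -15.58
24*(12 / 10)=144/5 = 28.80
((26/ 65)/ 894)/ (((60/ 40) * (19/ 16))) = 32/127395 = 0.00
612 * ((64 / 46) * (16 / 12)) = 26112/23 = 1135.30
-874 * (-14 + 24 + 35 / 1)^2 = -1769850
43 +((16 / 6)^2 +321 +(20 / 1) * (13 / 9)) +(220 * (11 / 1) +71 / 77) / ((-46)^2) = 65359211/162932 = 401.14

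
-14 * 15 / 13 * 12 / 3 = -840/13 = -64.62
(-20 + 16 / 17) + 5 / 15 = -955/51 = -18.73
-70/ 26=-35/13 = -2.69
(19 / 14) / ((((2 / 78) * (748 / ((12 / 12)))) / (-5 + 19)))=741/748 = 0.99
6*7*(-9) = -378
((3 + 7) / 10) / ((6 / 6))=1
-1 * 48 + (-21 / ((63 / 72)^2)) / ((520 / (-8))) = -21648/455 = -47.58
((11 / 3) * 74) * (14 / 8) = 2849/6 = 474.83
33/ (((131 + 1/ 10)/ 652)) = 71720/437 = 164.12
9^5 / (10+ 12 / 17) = 1003833/182 = 5515.57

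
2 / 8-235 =-234.75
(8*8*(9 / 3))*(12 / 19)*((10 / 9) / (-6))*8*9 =-30720/19 = -1616.84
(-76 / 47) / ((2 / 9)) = -342/47 = -7.28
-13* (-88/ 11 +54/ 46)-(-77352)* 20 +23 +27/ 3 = 35584697/23 = 1547160.74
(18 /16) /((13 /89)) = 801/104 = 7.70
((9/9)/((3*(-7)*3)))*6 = -2/21 = -0.10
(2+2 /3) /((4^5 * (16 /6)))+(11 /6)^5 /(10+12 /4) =5156791/3234816 = 1.59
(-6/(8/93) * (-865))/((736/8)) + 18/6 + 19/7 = 661.52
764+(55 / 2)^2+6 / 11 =66915/44 = 1520.80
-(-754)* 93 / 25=70122/25 = 2804.88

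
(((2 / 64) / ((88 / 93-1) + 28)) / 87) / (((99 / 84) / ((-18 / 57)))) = -217/63010156 = 0.00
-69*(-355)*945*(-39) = -902763225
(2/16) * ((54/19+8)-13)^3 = -1.26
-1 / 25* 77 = -77/25 = -3.08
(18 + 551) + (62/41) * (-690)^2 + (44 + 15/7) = 206803946/287 = 720571.24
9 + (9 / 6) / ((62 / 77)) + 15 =3207/124 = 25.86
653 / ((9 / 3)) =653/3 = 217.67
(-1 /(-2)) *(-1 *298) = -149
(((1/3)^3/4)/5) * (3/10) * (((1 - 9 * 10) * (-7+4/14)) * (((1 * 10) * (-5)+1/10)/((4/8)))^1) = -2087317/63000 = -33.13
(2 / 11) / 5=0.04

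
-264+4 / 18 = -2374/9 = -263.78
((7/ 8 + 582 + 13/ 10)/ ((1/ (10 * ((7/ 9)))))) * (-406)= -11068169/6 = -1844694.83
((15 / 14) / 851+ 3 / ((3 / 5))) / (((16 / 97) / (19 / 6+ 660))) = 999895885/49728 = 20107.30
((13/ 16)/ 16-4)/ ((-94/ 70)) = 35385/12032 = 2.94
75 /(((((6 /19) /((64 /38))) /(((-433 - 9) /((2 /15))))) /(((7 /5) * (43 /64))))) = -4989075/4 = -1247268.75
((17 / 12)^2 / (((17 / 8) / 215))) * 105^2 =4477375/2 = 2238687.50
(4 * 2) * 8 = 64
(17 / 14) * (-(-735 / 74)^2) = -119.79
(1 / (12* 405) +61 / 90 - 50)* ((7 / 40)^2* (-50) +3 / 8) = 1773817/31104 = 57.03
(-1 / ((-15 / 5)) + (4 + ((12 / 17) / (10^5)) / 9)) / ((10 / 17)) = 1841667/250000 = 7.37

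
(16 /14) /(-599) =-8/4193 = 0.00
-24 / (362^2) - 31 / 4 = -1015615/131044 = -7.75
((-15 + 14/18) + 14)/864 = -1/3888 = 0.00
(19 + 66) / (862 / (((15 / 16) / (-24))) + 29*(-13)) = -425/112221 = 0.00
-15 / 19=-0.79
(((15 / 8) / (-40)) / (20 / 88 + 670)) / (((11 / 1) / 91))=-91/157280 = 0.00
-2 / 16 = -1/8 = -0.12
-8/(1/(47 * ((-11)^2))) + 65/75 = -682427/15 = -45495.13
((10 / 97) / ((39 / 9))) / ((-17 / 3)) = -90/21437 = 0.00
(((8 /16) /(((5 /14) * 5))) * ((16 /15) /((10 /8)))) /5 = 448/9375 = 0.05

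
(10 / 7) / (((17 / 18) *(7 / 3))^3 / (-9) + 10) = 14171760/87406207 = 0.16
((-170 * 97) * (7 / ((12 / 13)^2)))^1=-9753835/72 = -135469.93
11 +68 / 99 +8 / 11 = 1229/99 = 12.41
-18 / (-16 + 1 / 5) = 90/79 = 1.14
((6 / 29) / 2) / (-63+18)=-1/435 = 0.00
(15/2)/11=15/22 = 0.68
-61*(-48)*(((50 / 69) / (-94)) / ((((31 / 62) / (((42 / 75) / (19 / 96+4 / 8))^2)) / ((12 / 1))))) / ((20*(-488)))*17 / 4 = 92123136/606576125 = 0.15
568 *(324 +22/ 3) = 564592/3 = 188197.33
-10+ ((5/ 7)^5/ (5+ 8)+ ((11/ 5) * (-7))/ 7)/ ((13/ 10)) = -33179382/2840383 = -11.68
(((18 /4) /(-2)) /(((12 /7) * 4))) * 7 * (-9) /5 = 4.13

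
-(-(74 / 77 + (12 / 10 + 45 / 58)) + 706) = -703.06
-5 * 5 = -25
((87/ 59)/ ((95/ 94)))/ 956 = 4089/2679190 = 0.00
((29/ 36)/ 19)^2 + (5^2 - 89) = -29941943/467856 = -64.00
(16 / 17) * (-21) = -336/17 = -19.76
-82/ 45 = -1.82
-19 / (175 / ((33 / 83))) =-627/14525 = -0.04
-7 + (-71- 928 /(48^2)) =-5645/72 = -78.40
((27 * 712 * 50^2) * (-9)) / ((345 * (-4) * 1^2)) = 7209000/23 = 313434.78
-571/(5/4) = -2284/5 = -456.80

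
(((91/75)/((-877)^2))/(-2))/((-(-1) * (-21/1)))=13/346108050 = 0.00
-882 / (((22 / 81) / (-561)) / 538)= 980112798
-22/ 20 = -11/10 = -1.10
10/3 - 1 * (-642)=1936/3 = 645.33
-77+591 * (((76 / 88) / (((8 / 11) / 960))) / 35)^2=30718771/49 = 626913.69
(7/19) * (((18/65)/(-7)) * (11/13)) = -198/16055 = -0.01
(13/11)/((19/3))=39/209 = 0.19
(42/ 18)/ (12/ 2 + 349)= 7/1065 = 0.01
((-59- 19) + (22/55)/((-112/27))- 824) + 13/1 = -248947/280 = -889.10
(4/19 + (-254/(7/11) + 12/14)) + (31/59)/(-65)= -203044363/510055 = -398.08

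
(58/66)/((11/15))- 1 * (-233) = 28338/121 = 234.20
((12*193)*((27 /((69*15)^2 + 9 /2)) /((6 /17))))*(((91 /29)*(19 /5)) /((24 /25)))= 87815/42746 = 2.05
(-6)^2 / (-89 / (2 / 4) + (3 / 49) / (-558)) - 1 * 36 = -36.20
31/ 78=0.40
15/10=3/2 = 1.50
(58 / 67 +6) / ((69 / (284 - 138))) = 2920/201 = 14.53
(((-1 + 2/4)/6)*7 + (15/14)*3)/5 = 221/420 = 0.53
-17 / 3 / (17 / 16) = -16/3 = -5.33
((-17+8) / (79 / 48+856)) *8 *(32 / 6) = -18432/41167 = -0.45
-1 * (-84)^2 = -7056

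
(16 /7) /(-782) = -8/2737 = 0.00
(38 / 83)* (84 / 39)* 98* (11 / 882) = 1.21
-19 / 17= -1.12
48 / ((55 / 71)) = 61.96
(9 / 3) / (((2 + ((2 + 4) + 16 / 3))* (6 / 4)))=0.15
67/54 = 1.24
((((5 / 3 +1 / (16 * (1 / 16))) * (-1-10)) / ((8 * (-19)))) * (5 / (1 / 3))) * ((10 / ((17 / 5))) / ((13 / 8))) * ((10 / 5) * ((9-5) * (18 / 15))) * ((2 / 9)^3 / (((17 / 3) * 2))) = 281600/5782023 = 0.05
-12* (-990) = 11880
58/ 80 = 29/40 = 0.72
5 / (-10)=-1/2 = -0.50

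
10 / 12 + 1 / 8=23/24 = 0.96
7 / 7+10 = 11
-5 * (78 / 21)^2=-3380/49 = -68.98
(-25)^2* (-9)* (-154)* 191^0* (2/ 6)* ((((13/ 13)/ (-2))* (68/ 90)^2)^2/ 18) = 25724468/19683 = 1306.94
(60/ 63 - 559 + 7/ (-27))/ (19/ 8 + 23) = -844160/38367 = -22.00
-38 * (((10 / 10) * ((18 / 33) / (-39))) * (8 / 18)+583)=-28511894/1287 = -22153.76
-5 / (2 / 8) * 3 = -60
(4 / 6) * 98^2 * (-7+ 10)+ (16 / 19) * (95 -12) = 366280/19 = 19277.89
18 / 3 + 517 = 523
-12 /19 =-0.63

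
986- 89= 897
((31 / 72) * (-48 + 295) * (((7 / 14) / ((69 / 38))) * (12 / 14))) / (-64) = -145483/370944 = -0.39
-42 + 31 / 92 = -3833/92 = -41.66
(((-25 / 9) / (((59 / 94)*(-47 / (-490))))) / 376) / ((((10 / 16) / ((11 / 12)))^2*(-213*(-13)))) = -59290/621953397 = 0.00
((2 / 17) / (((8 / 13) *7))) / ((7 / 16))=52/833 = 0.06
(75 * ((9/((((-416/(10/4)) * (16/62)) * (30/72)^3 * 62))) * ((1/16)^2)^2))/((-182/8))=729/310116352 = 0.00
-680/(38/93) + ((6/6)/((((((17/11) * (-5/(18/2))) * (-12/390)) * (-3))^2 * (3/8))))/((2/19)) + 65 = 13365002/5491 = 2433.98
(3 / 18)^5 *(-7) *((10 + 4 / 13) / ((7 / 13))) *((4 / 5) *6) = -67/810 = -0.08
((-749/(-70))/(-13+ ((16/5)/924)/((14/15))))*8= -230692/35025 = -6.59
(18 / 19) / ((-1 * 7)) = -18/133 = -0.14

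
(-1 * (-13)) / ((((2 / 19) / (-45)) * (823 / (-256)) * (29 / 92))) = 5484.15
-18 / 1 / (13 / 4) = -72/13 = -5.54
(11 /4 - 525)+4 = -2073/4 = -518.25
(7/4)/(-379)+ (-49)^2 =3639909/1516 = 2401.00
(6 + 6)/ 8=3/2 = 1.50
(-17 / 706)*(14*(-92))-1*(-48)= 27892/353 = 79.01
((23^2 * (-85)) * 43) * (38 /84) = -874676.31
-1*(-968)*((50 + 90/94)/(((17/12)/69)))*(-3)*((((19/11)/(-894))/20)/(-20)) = -20722977/595255 = -34.81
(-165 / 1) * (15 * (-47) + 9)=114840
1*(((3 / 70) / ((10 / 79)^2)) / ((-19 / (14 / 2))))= -18723/19000 = -0.99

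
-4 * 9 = -36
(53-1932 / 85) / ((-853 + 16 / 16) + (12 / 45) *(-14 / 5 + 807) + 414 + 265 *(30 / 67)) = -2585865/8960224 = -0.29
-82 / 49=-1.67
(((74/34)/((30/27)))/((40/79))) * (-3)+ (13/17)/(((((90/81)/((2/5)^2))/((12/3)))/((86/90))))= -1901473/170000 = -11.19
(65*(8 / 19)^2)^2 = 17305600/130321 = 132.79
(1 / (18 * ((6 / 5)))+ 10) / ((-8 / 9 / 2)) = -1085/48 = -22.60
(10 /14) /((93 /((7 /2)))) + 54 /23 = 10159/4278 = 2.37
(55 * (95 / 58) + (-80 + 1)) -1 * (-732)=43099/58 = 743.09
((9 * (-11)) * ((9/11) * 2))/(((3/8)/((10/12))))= -360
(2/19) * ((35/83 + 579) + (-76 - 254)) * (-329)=-8637.87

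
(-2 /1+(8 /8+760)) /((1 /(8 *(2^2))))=24288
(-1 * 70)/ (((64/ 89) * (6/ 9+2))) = -9345/256 = -36.50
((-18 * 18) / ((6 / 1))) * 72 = -3888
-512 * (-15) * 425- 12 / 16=13055997/4 = 3263999.25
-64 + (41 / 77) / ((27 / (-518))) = -22042/297 = -74.22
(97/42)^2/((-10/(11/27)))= -103499/476280 = -0.22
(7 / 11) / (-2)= -7/22 = -0.32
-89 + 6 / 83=-88.93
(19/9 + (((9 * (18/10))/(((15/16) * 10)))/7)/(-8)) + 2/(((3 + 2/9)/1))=616828/228375 = 2.70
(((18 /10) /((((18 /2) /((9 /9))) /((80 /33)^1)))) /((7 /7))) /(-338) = -8/5577 = 0.00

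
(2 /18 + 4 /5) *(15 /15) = 41/45 = 0.91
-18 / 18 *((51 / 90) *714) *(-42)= 84966/5 = 16993.20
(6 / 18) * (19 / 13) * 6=2.92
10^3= 1000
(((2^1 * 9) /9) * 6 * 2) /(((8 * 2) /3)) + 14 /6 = 41/6 = 6.83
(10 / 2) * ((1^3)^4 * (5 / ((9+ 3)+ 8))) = 5/4 = 1.25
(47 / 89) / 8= 47/712 = 0.07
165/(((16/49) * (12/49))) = 132055/64 = 2063.36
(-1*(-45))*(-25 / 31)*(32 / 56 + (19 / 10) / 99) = -21.43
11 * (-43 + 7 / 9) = -4180/9 = -464.44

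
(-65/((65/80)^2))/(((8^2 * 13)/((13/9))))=-20/117 = -0.17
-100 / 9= -11.11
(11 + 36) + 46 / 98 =2326/49 = 47.47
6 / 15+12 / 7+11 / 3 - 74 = -7163/105 = -68.22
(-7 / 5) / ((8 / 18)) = -63/20 = -3.15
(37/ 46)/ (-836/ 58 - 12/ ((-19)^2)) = -387353/6957316 = -0.06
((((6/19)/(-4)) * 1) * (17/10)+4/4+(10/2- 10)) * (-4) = 1571/95 = 16.54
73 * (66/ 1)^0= 73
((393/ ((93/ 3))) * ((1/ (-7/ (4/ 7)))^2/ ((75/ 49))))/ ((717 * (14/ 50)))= 2096/7623861 = 0.00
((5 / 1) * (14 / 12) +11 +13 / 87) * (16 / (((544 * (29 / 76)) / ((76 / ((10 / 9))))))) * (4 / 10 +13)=85767102/71485 = 1199.79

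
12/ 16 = 3/4 = 0.75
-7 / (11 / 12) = -84/11 = -7.64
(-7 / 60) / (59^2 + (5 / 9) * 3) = -7/208960 = 0.00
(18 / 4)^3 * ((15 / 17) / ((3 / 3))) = 10935/136 = 80.40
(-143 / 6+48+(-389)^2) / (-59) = -908071/354 = -2565.17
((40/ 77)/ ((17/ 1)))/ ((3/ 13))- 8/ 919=446464/3608913 = 0.12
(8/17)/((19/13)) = 104/323 = 0.32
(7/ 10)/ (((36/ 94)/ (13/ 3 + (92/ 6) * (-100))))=-503041/180 = -2794.67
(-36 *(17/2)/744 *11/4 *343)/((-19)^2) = -192423/179056 = -1.07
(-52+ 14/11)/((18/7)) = -217/11 = -19.73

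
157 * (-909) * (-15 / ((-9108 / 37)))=-8800635/1012 = -8696.28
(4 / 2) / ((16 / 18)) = 9/4 = 2.25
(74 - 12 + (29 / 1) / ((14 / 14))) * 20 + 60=1880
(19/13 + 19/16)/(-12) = -551/2496 = -0.22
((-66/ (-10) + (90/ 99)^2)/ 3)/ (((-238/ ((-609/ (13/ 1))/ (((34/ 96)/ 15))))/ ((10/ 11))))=93813840/5000567 = 18.76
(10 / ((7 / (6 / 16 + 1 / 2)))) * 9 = 45/4 = 11.25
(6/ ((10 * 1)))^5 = 243/3125 = 0.08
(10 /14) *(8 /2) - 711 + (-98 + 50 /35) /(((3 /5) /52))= -27233/3 = -9077.67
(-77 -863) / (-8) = 117.50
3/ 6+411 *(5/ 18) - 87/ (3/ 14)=-874/3 = -291.33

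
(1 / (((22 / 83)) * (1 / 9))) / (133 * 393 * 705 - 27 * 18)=83/90075722 = 0.00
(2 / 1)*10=20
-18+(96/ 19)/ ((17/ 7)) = -5142/323 = -15.92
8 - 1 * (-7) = 15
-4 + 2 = -2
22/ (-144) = -11/72 = -0.15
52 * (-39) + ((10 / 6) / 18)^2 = -5913623/2916 = -2027.99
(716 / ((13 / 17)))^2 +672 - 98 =877246.09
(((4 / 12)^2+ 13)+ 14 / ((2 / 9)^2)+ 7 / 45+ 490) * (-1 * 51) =-401251/10 = -40125.10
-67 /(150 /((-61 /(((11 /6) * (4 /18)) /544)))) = 10004976/275 = 36381.73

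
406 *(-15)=-6090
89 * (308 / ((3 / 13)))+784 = 358708/3 = 119569.33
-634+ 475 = -159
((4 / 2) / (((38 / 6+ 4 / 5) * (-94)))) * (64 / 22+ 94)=-15990/55319 = -0.29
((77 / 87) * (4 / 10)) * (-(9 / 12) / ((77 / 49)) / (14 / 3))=-21/580 = -0.04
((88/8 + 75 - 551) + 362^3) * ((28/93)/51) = 78132292/279 = 280044.06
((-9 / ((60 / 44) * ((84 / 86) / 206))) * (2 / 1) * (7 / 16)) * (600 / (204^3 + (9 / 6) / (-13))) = -0.09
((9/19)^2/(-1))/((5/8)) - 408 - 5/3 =-2220289/5415 = -410.03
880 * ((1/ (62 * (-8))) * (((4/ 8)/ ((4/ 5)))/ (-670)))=55/33232 = 0.00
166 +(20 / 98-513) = -346.80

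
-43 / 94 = -0.46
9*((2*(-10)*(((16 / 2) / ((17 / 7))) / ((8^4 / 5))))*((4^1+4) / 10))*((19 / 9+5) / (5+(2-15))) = 35/68 = 0.51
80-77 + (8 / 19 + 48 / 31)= 2927/589 = 4.97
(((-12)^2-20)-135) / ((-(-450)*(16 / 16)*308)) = -1/12600 = 0.00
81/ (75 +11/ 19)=1.07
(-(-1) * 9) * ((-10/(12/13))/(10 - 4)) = -65/4 = -16.25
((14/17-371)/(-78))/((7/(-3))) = -899/442 = -2.03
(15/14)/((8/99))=1485/112 = 13.26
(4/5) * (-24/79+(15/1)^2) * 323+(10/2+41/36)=825721807/14220 = 58067.64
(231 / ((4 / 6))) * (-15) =-10395/2 = -5197.50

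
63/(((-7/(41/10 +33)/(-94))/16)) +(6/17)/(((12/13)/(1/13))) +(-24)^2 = 502761.63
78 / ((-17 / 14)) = -1092/17 = -64.24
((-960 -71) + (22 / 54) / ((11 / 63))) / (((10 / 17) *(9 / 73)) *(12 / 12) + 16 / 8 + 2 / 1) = -1914863/7581 = -252.59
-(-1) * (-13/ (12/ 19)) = -247/12 = -20.58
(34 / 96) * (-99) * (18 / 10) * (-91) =459459/80 = 5743.24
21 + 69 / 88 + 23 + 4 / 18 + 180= 178205/792 = 225.01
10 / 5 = 2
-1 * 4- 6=-10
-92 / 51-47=-2489/51 = -48.80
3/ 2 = 1.50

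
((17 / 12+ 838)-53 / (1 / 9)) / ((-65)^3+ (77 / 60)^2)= -1304700/988644071 = 0.00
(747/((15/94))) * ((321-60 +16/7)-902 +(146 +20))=-77450454/35 = -2212870.11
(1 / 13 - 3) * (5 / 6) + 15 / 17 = -1030/663 = -1.55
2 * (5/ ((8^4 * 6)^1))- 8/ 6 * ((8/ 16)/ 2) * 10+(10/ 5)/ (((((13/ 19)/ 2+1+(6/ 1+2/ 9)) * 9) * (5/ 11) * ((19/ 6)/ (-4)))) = -542729053/158945280 = -3.41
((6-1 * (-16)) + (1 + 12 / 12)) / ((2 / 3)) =36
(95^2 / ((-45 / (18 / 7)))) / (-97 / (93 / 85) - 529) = 167865/201047 = 0.83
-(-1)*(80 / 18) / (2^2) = 10/9 = 1.11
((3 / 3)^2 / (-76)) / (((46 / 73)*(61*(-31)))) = 73/6610936 = 0.00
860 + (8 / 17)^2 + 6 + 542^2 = 85148134/289 = 294630.22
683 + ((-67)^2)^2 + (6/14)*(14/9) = 60455414/3 = 20151804.67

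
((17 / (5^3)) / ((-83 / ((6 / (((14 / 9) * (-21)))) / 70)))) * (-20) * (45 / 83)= -2754/59073175 = 0.00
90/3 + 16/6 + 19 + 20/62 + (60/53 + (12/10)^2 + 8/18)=20334257/369675 = 55.01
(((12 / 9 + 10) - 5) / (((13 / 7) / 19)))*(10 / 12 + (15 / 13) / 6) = 101080/1521 = 66.46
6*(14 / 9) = 28/3 = 9.33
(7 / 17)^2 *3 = 147/289 = 0.51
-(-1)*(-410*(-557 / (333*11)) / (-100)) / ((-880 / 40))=22837/805860 = 0.03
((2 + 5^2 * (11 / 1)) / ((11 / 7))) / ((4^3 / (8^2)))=1939/11 = 176.27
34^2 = 1156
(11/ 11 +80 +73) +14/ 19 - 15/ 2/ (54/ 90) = 5405/38 = 142.24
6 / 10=3/5 = 0.60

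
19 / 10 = 1.90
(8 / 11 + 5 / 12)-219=-28757/132 = -217.86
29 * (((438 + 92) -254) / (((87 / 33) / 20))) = 60720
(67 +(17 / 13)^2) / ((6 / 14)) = 81284/507 = 160.32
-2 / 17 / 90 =-1/765 = 0.00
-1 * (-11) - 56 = -45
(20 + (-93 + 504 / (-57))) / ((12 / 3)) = -1555/76 = -20.46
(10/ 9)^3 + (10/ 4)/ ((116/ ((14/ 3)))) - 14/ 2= -5.53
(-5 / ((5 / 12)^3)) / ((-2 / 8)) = 6912/25 = 276.48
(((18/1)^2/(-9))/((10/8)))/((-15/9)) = 432/25 = 17.28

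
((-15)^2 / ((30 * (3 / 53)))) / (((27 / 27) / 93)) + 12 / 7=172539/14 = 12324.21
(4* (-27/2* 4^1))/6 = -36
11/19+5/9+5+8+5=3272/171 = 19.13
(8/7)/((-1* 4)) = -2/7 = -0.29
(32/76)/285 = 8/5415 = 0.00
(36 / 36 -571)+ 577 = 7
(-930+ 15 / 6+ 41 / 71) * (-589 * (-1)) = -77525947/142 = -545957.37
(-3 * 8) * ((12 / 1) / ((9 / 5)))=-160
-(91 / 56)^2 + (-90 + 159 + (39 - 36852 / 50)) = -1010689/1600 = -631.68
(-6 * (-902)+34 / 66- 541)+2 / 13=2089946/429 = 4871.67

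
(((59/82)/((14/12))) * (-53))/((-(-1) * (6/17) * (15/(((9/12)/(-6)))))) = 0.77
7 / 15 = 0.47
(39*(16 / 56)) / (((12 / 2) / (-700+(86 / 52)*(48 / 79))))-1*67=-754919/553 = -1365.13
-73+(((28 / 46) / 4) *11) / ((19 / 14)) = -31362/437 = -71.77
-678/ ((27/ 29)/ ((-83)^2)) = -5016722.89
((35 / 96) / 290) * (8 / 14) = 1/1392 = 0.00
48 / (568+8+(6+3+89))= 24/337 = 0.07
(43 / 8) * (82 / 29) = 1763/116 = 15.20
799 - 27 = 772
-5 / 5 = -1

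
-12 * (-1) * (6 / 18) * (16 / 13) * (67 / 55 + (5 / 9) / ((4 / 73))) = 359792/6435 = 55.91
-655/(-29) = 655/29 = 22.59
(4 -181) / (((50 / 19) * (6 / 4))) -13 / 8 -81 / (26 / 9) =-193709/2600 = -74.50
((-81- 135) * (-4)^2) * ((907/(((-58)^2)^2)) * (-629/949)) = 123228648/671209669 = 0.18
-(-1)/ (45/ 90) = 2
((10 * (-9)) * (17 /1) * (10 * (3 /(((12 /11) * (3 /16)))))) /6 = -37400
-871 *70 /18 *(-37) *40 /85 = 58977.52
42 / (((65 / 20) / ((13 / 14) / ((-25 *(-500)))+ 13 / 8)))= 65628/3125 = 21.00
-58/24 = -29/12 = -2.42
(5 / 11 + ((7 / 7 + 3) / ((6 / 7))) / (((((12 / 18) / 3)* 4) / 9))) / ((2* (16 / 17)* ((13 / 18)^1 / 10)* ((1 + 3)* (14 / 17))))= 27297495/256256 = 106.52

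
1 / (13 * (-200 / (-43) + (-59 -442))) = -43/277459 = 0.00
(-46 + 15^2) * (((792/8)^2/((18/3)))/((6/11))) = 2144241/4 = 536060.25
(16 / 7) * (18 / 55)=288/385 = 0.75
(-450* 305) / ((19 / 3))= -411750/19 = -21671.05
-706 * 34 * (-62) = 1488248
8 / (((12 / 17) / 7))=79.33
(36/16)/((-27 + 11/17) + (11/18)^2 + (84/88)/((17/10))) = -136323/1540025 = -0.09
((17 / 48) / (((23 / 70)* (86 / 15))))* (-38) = -56525/7912 = -7.14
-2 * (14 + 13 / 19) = -558/19 = -29.37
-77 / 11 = -7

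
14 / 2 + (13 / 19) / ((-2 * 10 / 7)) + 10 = 6369/380 = 16.76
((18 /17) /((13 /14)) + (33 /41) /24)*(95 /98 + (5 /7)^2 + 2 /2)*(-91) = -20676141/78064 = -264.86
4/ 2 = 2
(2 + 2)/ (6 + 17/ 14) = 56/101 = 0.55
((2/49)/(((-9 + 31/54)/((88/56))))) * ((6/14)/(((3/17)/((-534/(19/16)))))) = 172554624/20756645 = 8.31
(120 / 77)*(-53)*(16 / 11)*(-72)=7326720/847 = 8650.20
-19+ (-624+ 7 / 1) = -636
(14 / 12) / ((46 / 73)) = 511/276 = 1.85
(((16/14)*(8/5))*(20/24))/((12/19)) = 152/63 = 2.41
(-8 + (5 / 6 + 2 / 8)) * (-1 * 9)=249/4 = 62.25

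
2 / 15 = 0.13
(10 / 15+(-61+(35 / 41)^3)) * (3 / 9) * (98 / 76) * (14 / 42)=-302478862/35356473 = -8.56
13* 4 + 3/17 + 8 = 1023/17 = 60.18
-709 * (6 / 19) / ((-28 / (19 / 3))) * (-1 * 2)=-709/7 = -101.29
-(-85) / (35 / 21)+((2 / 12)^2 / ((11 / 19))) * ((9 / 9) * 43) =21013/396 = 53.06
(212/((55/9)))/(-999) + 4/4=0.97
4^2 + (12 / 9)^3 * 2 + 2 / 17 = 9574/459 = 20.86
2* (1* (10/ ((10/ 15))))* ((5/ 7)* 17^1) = 364.29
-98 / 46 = -49/23 = -2.13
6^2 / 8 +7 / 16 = 79/16 = 4.94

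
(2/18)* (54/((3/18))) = 36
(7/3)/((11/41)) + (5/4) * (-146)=-11471/66 = -173.80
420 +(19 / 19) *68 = 488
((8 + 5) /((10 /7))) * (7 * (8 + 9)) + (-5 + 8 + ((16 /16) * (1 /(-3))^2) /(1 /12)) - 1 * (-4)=32737/30 = 1091.23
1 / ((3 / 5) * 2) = 5/6 = 0.83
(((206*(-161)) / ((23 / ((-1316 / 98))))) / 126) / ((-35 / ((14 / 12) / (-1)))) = 5.12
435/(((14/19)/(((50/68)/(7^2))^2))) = 5165625/38857784 = 0.13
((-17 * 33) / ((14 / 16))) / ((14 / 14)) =-4488/7 = -641.14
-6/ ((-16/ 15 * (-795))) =-3/424 = -0.01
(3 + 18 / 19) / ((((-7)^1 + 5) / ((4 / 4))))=-75/38 = -1.97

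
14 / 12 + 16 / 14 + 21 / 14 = 80/21 = 3.81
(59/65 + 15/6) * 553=244979/130 = 1884.45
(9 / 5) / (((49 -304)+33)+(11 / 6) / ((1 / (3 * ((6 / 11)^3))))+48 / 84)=-7623/933970 = -0.01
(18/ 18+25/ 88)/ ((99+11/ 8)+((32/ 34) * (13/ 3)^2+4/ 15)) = 86445/7964957 = 0.01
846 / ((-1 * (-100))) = 423/50 = 8.46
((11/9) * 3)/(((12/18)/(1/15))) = 11/30 = 0.37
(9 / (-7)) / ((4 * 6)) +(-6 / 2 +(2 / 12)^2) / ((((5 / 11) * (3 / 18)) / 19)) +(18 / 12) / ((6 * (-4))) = -1252523/1680 = -745.55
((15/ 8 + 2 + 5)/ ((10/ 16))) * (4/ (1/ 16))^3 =18612224/5 = 3722444.80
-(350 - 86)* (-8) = 2112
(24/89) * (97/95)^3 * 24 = 525699648/76306375 = 6.89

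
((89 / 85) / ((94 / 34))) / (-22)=-0.02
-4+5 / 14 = -51/14 = -3.64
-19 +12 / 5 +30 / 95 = -1547/95 = -16.28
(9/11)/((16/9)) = 81/176 = 0.46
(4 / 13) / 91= 4/1183 = 0.00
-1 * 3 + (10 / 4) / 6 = -31/12 = -2.58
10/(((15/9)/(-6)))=-36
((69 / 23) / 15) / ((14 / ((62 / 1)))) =31/35 = 0.89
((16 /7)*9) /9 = 16/7 = 2.29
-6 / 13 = -0.46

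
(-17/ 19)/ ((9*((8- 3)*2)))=-17/1710 = -0.01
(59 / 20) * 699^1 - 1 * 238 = 36481/20 = 1824.05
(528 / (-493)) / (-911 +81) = 264/204595 = 0.00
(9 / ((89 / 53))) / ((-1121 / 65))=-31005/99769 = -0.31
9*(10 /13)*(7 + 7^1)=1260/13 = 96.92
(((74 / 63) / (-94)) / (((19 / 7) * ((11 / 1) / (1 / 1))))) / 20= -37/1768140 = 0.00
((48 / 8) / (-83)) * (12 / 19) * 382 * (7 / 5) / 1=-192528/7885 = -24.42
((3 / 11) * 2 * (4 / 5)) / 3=8/55 = 0.15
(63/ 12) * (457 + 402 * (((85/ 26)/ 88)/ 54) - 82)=54093865/27456 = 1970.20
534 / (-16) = -267/8 = -33.38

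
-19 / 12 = -1.58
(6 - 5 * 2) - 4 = -8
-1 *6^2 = -36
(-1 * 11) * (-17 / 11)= 17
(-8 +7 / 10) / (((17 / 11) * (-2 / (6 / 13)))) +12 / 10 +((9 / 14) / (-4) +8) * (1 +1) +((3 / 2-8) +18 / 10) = 410531/30940 = 13.27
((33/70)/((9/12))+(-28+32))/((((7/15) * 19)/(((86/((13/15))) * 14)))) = 1253880/1729 = 725.21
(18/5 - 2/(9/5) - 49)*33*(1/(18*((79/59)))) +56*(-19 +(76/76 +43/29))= -611548273/618570 = -988.65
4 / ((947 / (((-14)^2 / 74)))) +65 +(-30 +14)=1717303/35039 = 49.01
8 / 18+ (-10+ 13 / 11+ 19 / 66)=-1601/198 = -8.09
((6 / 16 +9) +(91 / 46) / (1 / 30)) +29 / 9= 119141/1656 = 71.95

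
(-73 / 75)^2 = 5329/5625 = 0.95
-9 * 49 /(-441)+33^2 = 1090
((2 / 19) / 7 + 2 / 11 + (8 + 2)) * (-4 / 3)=-59672/4389 = -13.60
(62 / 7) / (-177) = -62/1239 = -0.05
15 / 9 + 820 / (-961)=2345/2883 = 0.81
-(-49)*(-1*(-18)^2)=-15876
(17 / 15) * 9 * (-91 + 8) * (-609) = 2577897/5 = 515579.40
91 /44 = 2.07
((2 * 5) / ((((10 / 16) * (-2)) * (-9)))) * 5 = 40/9 = 4.44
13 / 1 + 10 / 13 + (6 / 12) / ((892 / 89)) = 320493/23192 = 13.82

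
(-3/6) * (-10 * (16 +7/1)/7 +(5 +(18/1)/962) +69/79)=7172505/531986 = 13.48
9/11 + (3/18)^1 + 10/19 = 1895/1254 = 1.51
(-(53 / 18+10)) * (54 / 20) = -699/20 = -34.95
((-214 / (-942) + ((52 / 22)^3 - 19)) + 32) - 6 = 12809020/626901 = 20.43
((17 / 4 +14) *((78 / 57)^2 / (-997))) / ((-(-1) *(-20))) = 12337/7198340 = 0.00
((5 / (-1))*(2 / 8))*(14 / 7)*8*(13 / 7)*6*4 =-6240/7 = -891.43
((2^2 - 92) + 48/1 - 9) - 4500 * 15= -67549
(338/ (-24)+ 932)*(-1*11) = -121165/12 = -10097.08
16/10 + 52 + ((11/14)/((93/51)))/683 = 79442031/1482110 = 53.60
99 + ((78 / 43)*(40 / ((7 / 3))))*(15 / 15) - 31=29828/301 = 99.10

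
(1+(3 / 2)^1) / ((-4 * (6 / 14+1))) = -7/16 = -0.44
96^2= 9216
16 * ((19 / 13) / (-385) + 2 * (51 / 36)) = 679768/15015 = 45.27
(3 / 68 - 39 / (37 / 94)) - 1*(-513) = 1041531/2516 = 413.96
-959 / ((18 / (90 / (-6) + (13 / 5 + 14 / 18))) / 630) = 3510899/9 = 390099.89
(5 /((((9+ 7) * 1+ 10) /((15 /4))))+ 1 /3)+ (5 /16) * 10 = 163/39 = 4.18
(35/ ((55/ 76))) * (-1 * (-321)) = 170772/11 = 15524.73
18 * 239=4302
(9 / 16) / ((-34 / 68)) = -9/8 = -1.12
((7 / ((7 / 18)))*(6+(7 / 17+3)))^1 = 2880/17 = 169.41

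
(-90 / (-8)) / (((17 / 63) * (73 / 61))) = 172935/4964 = 34.84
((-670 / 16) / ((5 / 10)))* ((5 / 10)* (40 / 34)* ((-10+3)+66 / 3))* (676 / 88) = -4246125/748 = -5676.64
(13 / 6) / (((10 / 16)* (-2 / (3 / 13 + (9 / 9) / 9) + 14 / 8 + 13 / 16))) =-832/789 = -1.05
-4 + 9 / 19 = -3.53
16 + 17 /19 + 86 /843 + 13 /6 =204627/10678 = 19.16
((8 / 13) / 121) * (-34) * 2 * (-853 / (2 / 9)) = 1327.49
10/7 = 1.43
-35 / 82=-0.43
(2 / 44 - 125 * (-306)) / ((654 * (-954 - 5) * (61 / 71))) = -59746571/841683612 = -0.07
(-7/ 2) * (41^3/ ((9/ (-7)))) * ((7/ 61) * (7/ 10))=165479321/10980 = 15070.98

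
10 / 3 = 3.33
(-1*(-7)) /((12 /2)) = 7/6 = 1.17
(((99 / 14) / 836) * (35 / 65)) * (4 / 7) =9/3458 = 0.00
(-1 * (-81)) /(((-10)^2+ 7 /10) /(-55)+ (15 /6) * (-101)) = -22275/69941 = -0.32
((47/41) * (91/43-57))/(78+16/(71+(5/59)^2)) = -9114615/11332564 = -0.80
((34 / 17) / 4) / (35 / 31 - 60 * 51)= -31/189650 = 0.00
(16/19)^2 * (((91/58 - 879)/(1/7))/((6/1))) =-22799168/31407 = -725.93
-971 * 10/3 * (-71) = 689410/3 = 229803.33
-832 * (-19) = 15808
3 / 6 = 0.50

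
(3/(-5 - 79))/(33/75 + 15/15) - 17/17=-1033/1008 = -1.02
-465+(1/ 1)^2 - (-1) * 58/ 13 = -5974/13 = -459.54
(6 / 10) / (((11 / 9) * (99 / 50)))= 30/121 = 0.25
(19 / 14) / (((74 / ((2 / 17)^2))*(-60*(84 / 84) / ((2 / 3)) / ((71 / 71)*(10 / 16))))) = -19/10778544 = 0.00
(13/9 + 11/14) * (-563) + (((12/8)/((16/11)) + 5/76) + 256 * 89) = 824666645/38304 = 21529.52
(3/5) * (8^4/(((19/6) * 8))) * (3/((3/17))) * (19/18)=1740.80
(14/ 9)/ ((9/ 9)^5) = 14/9 = 1.56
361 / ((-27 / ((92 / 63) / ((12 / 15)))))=-41515/1701 = -24.41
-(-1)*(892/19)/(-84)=-223/399 = -0.56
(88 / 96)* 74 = 407/6 = 67.83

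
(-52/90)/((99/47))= -1222/4455 = -0.27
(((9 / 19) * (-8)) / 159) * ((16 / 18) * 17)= -1088/3021 = -0.36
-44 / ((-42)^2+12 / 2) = -22/885 = -0.02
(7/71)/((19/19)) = 7/71 = 0.10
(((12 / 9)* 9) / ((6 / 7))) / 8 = 7/4 = 1.75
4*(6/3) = 8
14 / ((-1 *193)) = -14/193 = -0.07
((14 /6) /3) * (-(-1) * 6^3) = 168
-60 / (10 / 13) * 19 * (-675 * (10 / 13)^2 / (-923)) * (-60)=461700000/11999 = 38478.21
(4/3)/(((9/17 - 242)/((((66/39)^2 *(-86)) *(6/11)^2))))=0.40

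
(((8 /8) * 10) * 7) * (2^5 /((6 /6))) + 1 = 2241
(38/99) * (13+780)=30134/99 = 304.38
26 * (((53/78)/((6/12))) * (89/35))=9434/105 = 89.85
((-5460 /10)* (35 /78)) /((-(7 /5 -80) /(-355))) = 434875/393 = 1106.55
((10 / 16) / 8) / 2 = 0.04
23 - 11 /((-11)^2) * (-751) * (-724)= -543471/11 = -49406.45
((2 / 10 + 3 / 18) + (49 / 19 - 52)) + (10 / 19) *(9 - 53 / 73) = -1859953/41610 = -44.70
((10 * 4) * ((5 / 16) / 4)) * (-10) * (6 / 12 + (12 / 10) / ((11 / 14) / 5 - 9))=-56375/4952 = -11.38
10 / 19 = 0.53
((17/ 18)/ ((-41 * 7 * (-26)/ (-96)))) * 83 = -11288/11193 = -1.01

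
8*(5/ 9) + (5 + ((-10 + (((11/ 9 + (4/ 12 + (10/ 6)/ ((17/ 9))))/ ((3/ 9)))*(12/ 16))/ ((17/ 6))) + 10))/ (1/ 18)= 336289/2601 = 129.29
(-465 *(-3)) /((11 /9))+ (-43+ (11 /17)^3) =59373507/54043 = 1098.63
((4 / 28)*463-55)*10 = 780/7 = 111.43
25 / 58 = 0.43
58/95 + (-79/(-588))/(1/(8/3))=40588/41895 = 0.97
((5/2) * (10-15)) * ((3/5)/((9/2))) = -5/3 = -1.67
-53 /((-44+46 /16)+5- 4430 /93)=39432/62317 = 0.63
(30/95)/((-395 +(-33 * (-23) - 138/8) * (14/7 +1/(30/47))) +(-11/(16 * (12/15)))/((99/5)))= 17280/123149089 = 0.00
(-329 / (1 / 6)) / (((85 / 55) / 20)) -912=-449784/17 = -26457.88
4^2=16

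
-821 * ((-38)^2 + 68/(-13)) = -15355984/13 = -1181229.54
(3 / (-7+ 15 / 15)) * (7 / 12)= -7/24 = -0.29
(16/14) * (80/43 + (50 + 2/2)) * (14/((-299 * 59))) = -36368/758563 = -0.05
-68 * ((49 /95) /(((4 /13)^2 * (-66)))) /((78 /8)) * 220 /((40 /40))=21658/171 = 126.65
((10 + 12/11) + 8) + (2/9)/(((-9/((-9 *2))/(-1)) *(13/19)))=23734/1287 = 18.44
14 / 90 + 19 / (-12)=-257/180 = -1.43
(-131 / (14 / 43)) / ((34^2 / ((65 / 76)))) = -0.30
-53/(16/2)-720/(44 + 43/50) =-406879/17944 = -22.67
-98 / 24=-4.08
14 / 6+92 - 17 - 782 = -2114/3 = -704.67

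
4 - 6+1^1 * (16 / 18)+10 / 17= -80/153 = -0.52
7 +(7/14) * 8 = 11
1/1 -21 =-20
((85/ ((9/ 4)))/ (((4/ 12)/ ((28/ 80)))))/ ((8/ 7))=833/24 = 34.71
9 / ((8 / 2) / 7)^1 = 63/4 = 15.75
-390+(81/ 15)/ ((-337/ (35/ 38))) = -4994529/12806 = -390.01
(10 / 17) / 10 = 1/17 = 0.06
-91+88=-3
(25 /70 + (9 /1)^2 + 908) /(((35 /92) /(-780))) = -99394776/49 = -2028464.82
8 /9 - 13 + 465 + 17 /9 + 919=12364/9 = 1373.78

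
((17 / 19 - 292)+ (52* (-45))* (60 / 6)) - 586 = -461265/19 = -24277.11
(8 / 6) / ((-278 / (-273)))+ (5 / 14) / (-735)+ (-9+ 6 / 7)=-1954945/286062 = -6.83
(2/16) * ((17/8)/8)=17/512 = 0.03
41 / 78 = 0.53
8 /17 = 0.47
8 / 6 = 4/3 = 1.33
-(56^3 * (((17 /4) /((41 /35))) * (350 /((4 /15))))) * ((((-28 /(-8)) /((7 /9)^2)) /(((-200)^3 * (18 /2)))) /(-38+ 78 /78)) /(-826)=157437/71602400 = 0.00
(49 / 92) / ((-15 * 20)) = -49/27600 = 0.00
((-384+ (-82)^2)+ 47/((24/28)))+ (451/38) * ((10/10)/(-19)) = 6924928/1083 = 6394.21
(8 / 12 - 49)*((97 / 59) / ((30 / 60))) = -158.93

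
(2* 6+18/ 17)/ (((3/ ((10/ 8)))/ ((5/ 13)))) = 925/442 = 2.09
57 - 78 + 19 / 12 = -233/12 = -19.42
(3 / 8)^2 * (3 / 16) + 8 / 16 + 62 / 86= 54921/44032 = 1.25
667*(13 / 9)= 8671/9 = 963.44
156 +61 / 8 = 1309/8 = 163.62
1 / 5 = 0.20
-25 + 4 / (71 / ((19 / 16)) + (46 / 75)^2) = -40081900/1607551 = -24.93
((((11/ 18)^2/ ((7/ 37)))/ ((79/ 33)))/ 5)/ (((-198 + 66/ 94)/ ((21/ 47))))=-4477/11987460 = 0.00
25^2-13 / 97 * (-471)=66748/97 = 688.12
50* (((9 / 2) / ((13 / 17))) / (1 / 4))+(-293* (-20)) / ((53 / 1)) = 887080/689 = 1287.49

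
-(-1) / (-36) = -1/36 = -0.03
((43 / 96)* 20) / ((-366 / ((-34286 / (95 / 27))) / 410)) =97788.32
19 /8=2.38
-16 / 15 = -1.07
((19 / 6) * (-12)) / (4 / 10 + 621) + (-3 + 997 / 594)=-1.38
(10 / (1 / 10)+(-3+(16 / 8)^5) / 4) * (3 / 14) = 22.98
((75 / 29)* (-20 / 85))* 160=-97.36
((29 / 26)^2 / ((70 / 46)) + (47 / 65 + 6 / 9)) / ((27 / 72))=313346/53235 = 5.89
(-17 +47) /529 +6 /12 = 589/1058 = 0.56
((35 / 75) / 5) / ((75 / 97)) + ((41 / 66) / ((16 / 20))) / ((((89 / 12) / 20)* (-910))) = 0.12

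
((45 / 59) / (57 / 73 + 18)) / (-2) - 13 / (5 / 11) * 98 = -755724439/269630 = -2802.82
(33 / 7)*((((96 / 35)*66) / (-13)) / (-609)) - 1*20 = -19.89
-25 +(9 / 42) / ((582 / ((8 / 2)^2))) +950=628079/679 = 925.01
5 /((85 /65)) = 65/17 = 3.82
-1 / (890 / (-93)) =93/890 = 0.10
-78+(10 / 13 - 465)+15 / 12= -28131/52 = -540.98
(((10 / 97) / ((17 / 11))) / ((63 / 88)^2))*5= 0.65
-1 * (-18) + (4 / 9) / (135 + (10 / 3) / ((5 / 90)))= 31594/1755 = 18.00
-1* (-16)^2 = -256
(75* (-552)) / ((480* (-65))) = 69/52 = 1.33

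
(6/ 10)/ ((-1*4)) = -3/20 = -0.15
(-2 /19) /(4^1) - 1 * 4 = -153/38 = -4.03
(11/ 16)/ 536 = 11/8576 = 0.00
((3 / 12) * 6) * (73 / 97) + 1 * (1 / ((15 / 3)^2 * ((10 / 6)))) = 27957/24250 = 1.15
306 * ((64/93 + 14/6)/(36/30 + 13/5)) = 143310/589 = 243.31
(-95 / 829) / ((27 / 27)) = -95/829 = -0.11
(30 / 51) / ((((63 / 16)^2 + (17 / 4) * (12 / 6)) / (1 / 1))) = 512/20893 = 0.02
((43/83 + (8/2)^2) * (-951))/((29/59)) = -76925439/2407 = -31959.05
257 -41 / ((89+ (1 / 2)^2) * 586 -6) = 26879291/104589 = 257.00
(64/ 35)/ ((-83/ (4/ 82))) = -128/119105 = 0.00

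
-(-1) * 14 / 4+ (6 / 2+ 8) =29/2 = 14.50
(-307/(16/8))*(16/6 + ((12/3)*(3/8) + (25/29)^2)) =-7605925/10092 = -753.66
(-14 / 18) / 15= -7/135 = -0.05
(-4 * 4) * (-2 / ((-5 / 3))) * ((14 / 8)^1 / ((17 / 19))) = -3192/85 = -37.55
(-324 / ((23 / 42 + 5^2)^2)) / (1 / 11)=-6286896/1151329 = -5.46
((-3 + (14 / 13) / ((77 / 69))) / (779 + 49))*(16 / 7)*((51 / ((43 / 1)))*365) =-2407540/989989 = -2.43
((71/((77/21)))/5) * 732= 155916/55 = 2834.84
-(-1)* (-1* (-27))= 27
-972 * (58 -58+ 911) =-885492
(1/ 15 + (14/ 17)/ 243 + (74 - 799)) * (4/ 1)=-59893712/20655 = -2899.72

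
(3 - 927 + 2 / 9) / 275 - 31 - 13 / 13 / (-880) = -123689/3600 = -34.36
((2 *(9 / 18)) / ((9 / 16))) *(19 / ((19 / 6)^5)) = 0.11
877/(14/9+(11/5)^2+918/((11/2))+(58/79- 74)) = 171475425/19560091 = 8.77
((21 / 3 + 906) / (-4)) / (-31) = 913/124 = 7.36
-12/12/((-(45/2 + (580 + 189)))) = 2/1583 = 0.00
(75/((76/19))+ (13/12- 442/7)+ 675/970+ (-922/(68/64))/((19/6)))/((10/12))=-416673272/1096585 = -379.97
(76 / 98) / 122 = 19/2989 = 0.01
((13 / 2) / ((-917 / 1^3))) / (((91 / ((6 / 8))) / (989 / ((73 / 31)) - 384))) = -7881/3748696 = 0.00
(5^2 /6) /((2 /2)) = 25/6 = 4.17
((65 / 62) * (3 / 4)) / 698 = 195/173104 = 0.00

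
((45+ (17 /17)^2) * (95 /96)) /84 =2185/4032 = 0.54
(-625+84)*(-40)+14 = 21654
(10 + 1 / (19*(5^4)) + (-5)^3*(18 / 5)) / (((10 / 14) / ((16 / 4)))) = -146299972/59375 = -2464.00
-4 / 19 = -0.21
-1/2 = -0.50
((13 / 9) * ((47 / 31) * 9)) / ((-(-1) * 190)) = 611/5890 = 0.10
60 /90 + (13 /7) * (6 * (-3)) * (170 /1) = -119326/21 = -5682.19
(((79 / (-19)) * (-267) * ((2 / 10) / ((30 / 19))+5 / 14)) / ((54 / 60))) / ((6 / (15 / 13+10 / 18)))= 71434960/420147 = 170.02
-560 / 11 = -50.91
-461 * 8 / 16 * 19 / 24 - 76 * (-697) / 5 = 2498861/240 = 10411.92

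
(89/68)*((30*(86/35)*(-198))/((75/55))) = -8335206/595 = -14008.75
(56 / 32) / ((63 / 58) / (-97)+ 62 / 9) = 177219/696490 = 0.25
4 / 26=2/13 = 0.15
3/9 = 1/3 = 0.33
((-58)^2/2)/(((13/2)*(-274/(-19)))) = 31958/1781 = 17.94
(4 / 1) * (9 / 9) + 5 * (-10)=-46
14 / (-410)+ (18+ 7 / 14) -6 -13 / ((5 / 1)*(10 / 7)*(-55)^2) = 38650072/3100625 = 12.47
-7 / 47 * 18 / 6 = -21/47 = -0.45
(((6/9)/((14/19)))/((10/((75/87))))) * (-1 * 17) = -1615/1218 = -1.33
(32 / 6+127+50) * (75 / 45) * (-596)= -181117.78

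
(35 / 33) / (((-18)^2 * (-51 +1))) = -7/106920 = 0.00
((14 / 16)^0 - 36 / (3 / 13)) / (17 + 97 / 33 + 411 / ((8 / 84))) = -10230/286139 = -0.04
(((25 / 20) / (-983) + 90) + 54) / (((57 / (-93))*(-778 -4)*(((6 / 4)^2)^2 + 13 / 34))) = 35104586/636194651 = 0.06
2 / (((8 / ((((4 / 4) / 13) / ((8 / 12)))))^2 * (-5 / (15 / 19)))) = -27/411008 = 0.00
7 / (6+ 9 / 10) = 70/69 = 1.01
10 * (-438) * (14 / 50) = -6132/5 = -1226.40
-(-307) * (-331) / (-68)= 101617/68 = 1494.37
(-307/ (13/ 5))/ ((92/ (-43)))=66005/1196 = 55.19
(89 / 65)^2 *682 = 5402122/4225 = 1278.61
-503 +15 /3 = -498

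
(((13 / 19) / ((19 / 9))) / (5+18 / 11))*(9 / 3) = 3861/26353 = 0.15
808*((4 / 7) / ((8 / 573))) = 33070.29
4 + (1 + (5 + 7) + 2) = 19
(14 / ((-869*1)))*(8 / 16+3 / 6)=-14/869 = -0.02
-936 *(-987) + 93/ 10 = 9238413/10 = 923841.30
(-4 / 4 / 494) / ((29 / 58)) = -1/247 = 0.00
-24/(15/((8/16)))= -4/5 = -0.80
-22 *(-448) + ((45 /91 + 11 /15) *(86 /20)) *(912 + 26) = 14808.37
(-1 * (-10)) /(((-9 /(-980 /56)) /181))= 31675/9 = 3519.44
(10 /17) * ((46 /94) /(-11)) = -230/8789 = -0.03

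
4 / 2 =2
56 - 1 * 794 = -738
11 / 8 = 1.38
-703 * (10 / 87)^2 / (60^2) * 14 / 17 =-4921/2316114 = 0.00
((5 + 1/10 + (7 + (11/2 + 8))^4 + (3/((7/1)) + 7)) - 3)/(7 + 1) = 98906971/4480 = 22077.45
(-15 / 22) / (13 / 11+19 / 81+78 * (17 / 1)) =-1215/2365456 = 0.00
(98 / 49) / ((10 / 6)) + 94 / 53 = 788/265 = 2.97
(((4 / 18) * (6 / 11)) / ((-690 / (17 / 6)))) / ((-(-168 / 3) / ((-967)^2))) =-15896513/1912680 = -8.31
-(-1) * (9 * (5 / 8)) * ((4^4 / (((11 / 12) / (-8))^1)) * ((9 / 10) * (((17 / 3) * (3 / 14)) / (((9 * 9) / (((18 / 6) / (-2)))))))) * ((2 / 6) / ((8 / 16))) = 13056/77 = 169.56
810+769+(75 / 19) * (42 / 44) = 661597/418 = 1582.77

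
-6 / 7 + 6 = 36/7 = 5.14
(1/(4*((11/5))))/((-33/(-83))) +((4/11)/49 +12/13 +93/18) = 1967923/308308 = 6.38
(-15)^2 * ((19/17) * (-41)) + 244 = -171127/17 = -10066.29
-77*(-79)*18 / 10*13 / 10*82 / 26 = 2244627/50 = 44892.54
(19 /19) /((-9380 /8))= -2/2345 = 0.00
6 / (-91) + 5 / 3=437/273 = 1.60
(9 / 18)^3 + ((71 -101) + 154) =993/8 = 124.12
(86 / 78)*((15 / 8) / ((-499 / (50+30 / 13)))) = -18275/84331 = -0.22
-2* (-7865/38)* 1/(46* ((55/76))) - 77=-1485/23 = -64.57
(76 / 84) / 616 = 19/12936 = 0.00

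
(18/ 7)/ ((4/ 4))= 18/7 = 2.57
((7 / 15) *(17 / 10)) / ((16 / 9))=357/800 = 0.45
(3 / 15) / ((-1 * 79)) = -1/395 = 0.00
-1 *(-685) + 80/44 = 7555/11 = 686.82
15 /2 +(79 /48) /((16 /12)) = 559/64 = 8.73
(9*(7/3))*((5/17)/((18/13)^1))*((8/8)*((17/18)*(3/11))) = 455/396 = 1.15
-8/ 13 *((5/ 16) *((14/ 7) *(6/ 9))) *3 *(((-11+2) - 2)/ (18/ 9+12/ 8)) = 220/91 = 2.42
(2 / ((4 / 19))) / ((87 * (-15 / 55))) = -209/522 = -0.40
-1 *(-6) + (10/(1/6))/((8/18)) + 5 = 146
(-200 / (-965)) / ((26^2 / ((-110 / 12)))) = -275/97851 = 0.00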